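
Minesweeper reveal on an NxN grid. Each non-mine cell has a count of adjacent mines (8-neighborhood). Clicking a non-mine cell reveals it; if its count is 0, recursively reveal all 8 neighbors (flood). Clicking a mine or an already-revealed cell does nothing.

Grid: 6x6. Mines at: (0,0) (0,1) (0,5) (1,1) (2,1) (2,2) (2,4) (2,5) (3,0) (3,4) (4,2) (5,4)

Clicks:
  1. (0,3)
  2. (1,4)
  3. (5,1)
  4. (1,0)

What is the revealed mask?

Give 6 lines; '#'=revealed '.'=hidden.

Click 1 (0,3) count=0: revealed 6 new [(0,2) (0,3) (0,4) (1,2) (1,3) (1,4)] -> total=6
Click 2 (1,4) count=3: revealed 0 new [(none)] -> total=6
Click 3 (5,1) count=1: revealed 1 new [(5,1)] -> total=7
Click 4 (1,0) count=4: revealed 1 new [(1,0)] -> total=8

Answer: ..###.
#.###.
......
......
......
.#....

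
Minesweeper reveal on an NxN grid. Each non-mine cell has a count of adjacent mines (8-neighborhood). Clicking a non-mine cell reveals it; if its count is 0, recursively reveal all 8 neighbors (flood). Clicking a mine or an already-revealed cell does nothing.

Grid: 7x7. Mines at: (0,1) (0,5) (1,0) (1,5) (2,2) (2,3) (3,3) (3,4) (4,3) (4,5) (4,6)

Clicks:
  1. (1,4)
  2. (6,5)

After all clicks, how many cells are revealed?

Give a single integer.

Answer: 23

Derivation:
Click 1 (1,4) count=3: revealed 1 new [(1,4)] -> total=1
Click 2 (6,5) count=0: revealed 22 new [(2,0) (2,1) (3,0) (3,1) (3,2) (4,0) (4,1) (4,2) (5,0) (5,1) (5,2) (5,3) (5,4) (5,5) (5,6) (6,0) (6,1) (6,2) (6,3) (6,4) (6,5) (6,6)] -> total=23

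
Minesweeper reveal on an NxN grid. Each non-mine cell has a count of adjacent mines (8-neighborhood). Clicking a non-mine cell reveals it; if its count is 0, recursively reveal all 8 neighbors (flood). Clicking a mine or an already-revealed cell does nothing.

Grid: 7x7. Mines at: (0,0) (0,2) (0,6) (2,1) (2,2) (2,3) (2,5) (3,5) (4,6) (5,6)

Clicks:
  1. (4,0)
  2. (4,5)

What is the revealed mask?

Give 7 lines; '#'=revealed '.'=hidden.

Click 1 (4,0) count=0: revealed 23 new [(3,0) (3,1) (3,2) (3,3) (3,4) (4,0) (4,1) (4,2) (4,3) (4,4) (4,5) (5,0) (5,1) (5,2) (5,3) (5,4) (5,5) (6,0) (6,1) (6,2) (6,3) (6,4) (6,5)] -> total=23
Click 2 (4,5) count=3: revealed 0 new [(none)] -> total=23

Answer: .......
.......
.......
#####..
######.
######.
######.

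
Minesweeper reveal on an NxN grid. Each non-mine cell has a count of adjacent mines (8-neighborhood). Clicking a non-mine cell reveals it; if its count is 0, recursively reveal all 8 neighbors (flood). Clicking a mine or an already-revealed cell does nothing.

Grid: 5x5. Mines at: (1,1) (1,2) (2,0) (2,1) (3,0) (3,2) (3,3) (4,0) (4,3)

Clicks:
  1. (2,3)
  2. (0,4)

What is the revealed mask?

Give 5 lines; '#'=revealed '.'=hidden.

Answer: ...##
...##
...##
.....
.....

Derivation:
Click 1 (2,3) count=3: revealed 1 new [(2,3)] -> total=1
Click 2 (0,4) count=0: revealed 5 new [(0,3) (0,4) (1,3) (1,4) (2,4)] -> total=6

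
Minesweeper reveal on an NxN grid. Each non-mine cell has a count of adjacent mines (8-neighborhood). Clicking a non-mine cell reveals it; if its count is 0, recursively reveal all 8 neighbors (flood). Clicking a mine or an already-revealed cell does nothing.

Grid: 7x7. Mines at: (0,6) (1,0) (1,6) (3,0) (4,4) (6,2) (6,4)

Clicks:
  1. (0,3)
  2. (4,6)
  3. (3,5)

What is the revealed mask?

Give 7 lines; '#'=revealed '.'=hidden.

Answer: .#####.
.#####.
.######
.######
.###.##
.###.##
.....##

Derivation:
Click 1 (0,3) count=0: revealed 26 new [(0,1) (0,2) (0,3) (0,4) (0,5) (1,1) (1,2) (1,3) (1,4) (1,5) (2,1) (2,2) (2,3) (2,4) (2,5) (3,1) (3,2) (3,3) (3,4) (3,5) (4,1) (4,2) (4,3) (5,1) (5,2) (5,3)] -> total=26
Click 2 (4,6) count=0: revealed 8 new [(2,6) (3,6) (4,5) (4,6) (5,5) (5,6) (6,5) (6,6)] -> total=34
Click 3 (3,5) count=1: revealed 0 new [(none)] -> total=34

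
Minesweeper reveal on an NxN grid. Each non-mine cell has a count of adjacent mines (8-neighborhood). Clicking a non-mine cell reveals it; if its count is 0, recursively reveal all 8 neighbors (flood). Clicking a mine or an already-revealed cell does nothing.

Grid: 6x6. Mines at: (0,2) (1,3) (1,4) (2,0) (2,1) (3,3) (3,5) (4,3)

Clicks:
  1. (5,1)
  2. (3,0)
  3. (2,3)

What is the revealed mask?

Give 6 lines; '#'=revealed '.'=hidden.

Answer: ......
......
...#..
###...
###...
###...

Derivation:
Click 1 (5,1) count=0: revealed 9 new [(3,0) (3,1) (3,2) (4,0) (4,1) (4,2) (5,0) (5,1) (5,2)] -> total=9
Click 2 (3,0) count=2: revealed 0 new [(none)] -> total=9
Click 3 (2,3) count=3: revealed 1 new [(2,3)] -> total=10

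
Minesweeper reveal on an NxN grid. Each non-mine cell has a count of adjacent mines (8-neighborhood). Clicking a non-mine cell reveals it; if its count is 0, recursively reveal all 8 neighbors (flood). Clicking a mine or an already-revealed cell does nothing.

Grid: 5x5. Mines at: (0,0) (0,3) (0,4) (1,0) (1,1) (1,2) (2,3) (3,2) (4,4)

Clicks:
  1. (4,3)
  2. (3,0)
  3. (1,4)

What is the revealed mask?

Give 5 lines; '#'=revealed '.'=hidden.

Answer: .....
....#
##...
##...
##.#.

Derivation:
Click 1 (4,3) count=2: revealed 1 new [(4,3)] -> total=1
Click 2 (3,0) count=0: revealed 6 new [(2,0) (2,1) (3,0) (3,1) (4,0) (4,1)] -> total=7
Click 3 (1,4) count=3: revealed 1 new [(1,4)] -> total=8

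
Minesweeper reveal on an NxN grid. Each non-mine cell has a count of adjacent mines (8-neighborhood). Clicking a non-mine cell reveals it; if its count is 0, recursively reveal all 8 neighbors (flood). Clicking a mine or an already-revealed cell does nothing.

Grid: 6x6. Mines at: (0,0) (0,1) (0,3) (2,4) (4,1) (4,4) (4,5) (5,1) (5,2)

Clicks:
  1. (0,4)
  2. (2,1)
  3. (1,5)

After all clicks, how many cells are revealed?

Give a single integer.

Answer: 14

Derivation:
Click 1 (0,4) count=1: revealed 1 new [(0,4)] -> total=1
Click 2 (2,1) count=0: revealed 12 new [(1,0) (1,1) (1,2) (1,3) (2,0) (2,1) (2,2) (2,3) (3,0) (3,1) (3,2) (3,3)] -> total=13
Click 3 (1,5) count=1: revealed 1 new [(1,5)] -> total=14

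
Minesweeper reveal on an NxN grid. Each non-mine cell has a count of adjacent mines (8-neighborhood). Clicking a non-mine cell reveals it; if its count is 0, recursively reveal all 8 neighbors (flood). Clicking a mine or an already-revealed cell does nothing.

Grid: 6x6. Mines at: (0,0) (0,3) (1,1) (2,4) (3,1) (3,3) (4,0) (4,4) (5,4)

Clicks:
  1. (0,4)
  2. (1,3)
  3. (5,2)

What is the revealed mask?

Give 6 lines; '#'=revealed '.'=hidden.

Answer: ....#.
...#..
......
......
.###..
.###..

Derivation:
Click 1 (0,4) count=1: revealed 1 new [(0,4)] -> total=1
Click 2 (1,3) count=2: revealed 1 new [(1,3)] -> total=2
Click 3 (5,2) count=0: revealed 6 new [(4,1) (4,2) (4,3) (5,1) (5,2) (5,3)] -> total=8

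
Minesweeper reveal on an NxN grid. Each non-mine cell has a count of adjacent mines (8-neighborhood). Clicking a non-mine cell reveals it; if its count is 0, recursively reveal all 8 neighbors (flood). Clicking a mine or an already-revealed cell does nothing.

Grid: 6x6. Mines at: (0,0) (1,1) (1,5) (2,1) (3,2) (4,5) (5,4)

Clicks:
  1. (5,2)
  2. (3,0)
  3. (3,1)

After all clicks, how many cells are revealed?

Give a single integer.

Answer: 10

Derivation:
Click 1 (5,2) count=0: revealed 10 new [(3,0) (3,1) (4,0) (4,1) (4,2) (4,3) (5,0) (5,1) (5,2) (5,3)] -> total=10
Click 2 (3,0) count=1: revealed 0 new [(none)] -> total=10
Click 3 (3,1) count=2: revealed 0 new [(none)] -> total=10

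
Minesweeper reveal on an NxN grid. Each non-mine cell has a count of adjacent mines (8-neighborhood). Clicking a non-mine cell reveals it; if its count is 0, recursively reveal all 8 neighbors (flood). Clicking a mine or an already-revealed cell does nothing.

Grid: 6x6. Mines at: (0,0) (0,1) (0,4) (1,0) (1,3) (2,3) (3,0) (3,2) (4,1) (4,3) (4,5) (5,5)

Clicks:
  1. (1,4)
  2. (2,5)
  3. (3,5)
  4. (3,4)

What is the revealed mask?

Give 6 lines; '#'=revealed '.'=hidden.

Answer: ......
....##
....##
....##
......
......

Derivation:
Click 1 (1,4) count=3: revealed 1 new [(1,4)] -> total=1
Click 2 (2,5) count=0: revealed 5 new [(1,5) (2,4) (2,5) (3,4) (3,5)] -> total=6
Click 3 (3,5) count=1: revealed 0 new [(none)] -> total=6
Click 4 (3,4) count=3: revealed 0 new [(none)] -> total=6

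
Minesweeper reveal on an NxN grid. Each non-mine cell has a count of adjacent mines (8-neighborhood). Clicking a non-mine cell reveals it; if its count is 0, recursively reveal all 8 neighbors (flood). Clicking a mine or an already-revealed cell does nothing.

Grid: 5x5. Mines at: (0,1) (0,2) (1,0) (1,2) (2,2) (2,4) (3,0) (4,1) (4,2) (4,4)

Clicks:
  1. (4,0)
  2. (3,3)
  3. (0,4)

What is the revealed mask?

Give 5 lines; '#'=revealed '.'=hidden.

Click 1 (4,0) count=2: revealed 1 new [(4,0)] -> total=1
Click 2 (3,3) count=4: revealed 1 new [(3,3)] -> total=2
Click 3 (0,4) count=0: revealed 4 new [(0,3) (0,4) (1,3) (1,4)] -> total=6

Answer: ...##
...##
.....
...#.
#....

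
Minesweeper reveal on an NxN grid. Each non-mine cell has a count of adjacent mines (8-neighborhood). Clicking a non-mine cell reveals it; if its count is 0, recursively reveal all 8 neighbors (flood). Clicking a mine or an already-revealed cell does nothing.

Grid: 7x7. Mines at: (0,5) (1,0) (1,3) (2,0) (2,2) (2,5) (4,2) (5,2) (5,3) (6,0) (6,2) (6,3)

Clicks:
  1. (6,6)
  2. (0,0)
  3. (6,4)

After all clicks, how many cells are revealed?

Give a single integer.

Click 1 (6,6) count=0: revealed 12 new [(3,4) (3,5) (3,6) (4,4) (4,5) (4,6) (5,4) (5,5) (5,6) (6,4) (6,5) (6,6)] -> total=12
Click 2 (0,0) count=1: revealed 1 new [(0,0)] -> total=13
Click 3 (6,4) count=2: revealed 0 new [(none)] -> total=13

Answer: 13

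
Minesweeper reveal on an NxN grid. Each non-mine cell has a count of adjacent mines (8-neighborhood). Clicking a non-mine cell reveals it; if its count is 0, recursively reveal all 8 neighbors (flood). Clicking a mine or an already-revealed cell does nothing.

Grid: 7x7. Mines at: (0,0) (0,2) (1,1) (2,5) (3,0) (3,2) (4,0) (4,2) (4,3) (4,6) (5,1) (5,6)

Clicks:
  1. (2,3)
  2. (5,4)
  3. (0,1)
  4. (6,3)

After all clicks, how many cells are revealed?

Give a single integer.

Click 1 (2,3) count=1: revealed 1 new [(2,3)] -> total=1
Click 2 (5,4) count=1: revealed 1 new [(5,4)] -> total=2
Click 3 (0,1) count=3: revealed 1 new [(0,1)] -> total=3
Click 4 (6,3) count=0: revealed 7 new [(5,2) (5,3) (5,5) (6,2) (6,3) (6,4) (6,5)] -> total=10

Answer: 10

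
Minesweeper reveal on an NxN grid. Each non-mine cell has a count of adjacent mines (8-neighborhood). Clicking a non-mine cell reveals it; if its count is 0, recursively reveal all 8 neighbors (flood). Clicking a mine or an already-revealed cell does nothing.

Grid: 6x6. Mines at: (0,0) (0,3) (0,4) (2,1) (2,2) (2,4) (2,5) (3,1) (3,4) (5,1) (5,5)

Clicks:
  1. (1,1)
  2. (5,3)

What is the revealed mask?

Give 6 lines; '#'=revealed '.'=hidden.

Answer: ......
.#....
......
......
..###.
..###.

Derivation:
Click 1 (1,1) count=3: revealed 1 new [(1,1)] -> total=1
Click 2 (5,3) count=0: revealed 6 new [(4,2) (4,3) (4,4) (5,2) (5,3) (5,4)] -> total=7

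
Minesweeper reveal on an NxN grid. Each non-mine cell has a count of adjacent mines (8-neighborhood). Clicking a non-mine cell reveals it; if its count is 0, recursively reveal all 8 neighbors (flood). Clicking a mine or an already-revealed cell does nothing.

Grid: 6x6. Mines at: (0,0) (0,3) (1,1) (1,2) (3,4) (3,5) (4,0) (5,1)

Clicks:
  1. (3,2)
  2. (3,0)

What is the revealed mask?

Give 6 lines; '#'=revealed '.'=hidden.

Answer: ......
......
.###..
####..
.###..
......

Derivation:
Click 1 (3,2) count=0: revealed 9 new [(2,1) (2,2) (2,3) (3,1) (3,2) (3,3) (4,1) (4,2) (4,3)] -> total=9
Click 2 (3,0) count=1: revealed 1 new [(3,0)] -> total=10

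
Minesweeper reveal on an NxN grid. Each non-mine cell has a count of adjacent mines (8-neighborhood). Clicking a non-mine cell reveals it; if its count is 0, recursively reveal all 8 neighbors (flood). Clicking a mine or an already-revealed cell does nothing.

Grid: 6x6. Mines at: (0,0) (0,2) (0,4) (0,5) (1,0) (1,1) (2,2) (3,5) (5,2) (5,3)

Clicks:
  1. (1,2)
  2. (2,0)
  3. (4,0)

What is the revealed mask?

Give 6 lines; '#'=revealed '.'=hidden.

Click 1 (1,2) count=3: revealed 1 new [(1,2)] -> total=1
Click 2 (2,0) count=2: revealed 1 new [(2,0)] -> total=2
Click 3 (4,0) count=0: revealed 7 new [(2,1) (3,0) (3,1) (4,0) (4,1) (5,0) (5,1)] -> total=9

Answer: ......
..#...
##....
##....
##....
##....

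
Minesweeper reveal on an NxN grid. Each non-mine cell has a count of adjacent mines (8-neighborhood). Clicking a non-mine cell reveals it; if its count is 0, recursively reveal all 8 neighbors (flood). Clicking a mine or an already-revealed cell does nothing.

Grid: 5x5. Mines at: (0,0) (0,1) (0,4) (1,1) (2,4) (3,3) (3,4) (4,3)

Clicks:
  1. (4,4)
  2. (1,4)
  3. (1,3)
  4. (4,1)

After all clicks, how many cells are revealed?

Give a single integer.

Click 1 (4,4) count=3: revealed 1 new [(4,4)] -> total=1
Click 2 (1,4) count=2: revealed 1 new [(1,4)] -> total=2
Click 3 (1,3) count=2: revealed 1 new [(1,3)] -> total=3
Click 4 (4,1) count=0: revealed 9 new [(2,0) (2,1) (2,2) (3,0) (3,1) (3,2) (4,0) (4,1) (4,2)] -> total=12

Answer: 12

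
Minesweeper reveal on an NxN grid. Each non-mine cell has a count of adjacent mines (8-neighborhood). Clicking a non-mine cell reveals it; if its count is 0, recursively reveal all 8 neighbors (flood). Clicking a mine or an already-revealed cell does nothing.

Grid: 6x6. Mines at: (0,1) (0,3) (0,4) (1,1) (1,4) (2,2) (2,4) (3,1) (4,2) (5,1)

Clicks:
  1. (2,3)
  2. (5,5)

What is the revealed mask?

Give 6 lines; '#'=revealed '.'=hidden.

Answer: ......
......
...#..
...###
...###
...###

Derivation:
Click 1 (2,3) count=3: revealed 1 new [(2,3)] -> total=1
Click 2 (5,5) count=0: revealed 9 new [(3,3) (3,4) (3,5) (4,3) (4,4) (4,5) (5,3) (5,4) (5,5)] -> total=10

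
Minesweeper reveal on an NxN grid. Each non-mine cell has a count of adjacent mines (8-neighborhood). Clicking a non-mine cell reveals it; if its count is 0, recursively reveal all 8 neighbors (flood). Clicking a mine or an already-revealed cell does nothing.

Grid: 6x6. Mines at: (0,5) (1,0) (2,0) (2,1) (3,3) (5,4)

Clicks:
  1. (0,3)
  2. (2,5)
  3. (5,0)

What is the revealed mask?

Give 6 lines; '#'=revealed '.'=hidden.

Click 1 (0,3) count=0: revealed 11 new [(0,1) (0,2) (0,3) (0,4) (1,1) (1,2) (1,3) (1,4) (2,2) (2,3) (2,4)] -> total=11
Click 2 (2,5) count=0: revealed 6 new [(1,5) (2,5) (3,4) (3,5) (4,4) (4,5)] -> total=17
Click 3 (5,0) count=0: revealed 11 new [(3,0) (3,1) (3,2) (4,0) (4,1) (4,2) (4,3) (5,0) (5,1) (5,2) (5,3)] -> total=28

Answer: .####.
.#####
..####
###.##
######
####..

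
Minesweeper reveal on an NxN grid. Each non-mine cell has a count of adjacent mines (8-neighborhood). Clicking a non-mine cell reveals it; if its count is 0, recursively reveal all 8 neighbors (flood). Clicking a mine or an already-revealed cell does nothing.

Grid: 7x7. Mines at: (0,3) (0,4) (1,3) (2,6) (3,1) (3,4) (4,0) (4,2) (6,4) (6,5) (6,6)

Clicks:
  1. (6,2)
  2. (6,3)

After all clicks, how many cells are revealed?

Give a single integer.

Click 1 (6,2) count=0: revealed 8 new [(5,0) (5,1) (5,2) (5,3) (6,0) (6,1) (6,2) (6,3)] -> total=8
Click 2 (6,3) count=1: revealed 0 new [(none)] -> total=8

Answer: 8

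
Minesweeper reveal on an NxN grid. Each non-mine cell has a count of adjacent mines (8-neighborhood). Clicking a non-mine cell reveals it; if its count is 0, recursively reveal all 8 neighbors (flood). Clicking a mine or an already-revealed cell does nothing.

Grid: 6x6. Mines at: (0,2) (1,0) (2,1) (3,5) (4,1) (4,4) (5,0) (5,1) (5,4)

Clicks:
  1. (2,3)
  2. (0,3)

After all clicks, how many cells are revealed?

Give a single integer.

Click 1 (2,3) count=0: revealed 14 new [(0,3) (0,4) (0,5) (1,2) (1,3) (1,4) (1,5) (2,2) (2,3) (2,4) (2,5) (3,2) (3,3) (3,4)] -> total=14
Click 2 (0,3) count=1: revealed 0 new [(none)] -> total=14

Answer: 14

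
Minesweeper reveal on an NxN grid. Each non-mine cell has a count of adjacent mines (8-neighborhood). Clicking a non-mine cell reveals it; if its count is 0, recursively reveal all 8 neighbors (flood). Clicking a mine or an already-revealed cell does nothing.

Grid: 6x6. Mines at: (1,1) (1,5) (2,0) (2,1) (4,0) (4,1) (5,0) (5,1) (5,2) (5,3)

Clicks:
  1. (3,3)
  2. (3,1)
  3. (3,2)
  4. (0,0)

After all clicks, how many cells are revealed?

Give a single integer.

Click 1 (3,3) count=0: revealed 20 new [(0,2) (0,3) (0,4) (1,2) (1,3) (1,4) (2,2) (2,3) (2,4) (2,5) (3,2) (3,3) (3,4) (3,5) (4,2) (4,3) (4,4) (4,5) (5,4) (5,5)] -> total=20
Click 2 (3,1) count=4: revealed 1 new [(3,1)] -> total=21
Click 3 (3,2) count=2: revealed 0 new [(none)] -> total=21
Click 4 (0,0) count=1: revealed 1 new [(0,0)] -> total=22

Answer: 22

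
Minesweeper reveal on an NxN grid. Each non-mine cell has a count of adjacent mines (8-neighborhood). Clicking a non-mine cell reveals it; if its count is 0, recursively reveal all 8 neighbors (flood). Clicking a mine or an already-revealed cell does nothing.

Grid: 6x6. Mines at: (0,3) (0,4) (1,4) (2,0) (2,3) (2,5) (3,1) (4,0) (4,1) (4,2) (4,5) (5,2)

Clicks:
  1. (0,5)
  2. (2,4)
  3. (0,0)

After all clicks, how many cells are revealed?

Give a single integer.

Answer: 8

Derivation:
Click 1 (0,5) count=2: revealed 1 new [(0,5)] -> total=1
Click 2 (2,4) count=3: revealed 1 new [(2,4)] -> total=2
Click 3 (0,0) count=0: revealed 6 new [(0,0) (0,1) (0,2) (1,0) (1,1) (1,2)] -> total=8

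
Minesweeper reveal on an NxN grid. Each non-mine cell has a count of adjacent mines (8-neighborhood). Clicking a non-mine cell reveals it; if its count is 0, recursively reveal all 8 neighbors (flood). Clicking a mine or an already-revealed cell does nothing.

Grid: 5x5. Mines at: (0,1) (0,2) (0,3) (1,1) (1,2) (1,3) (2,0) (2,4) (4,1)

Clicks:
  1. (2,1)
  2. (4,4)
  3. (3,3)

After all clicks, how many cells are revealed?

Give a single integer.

Click 1 (2,1) count=3: revealed 1 new [(2,1)] -> total=1
Click 2 (4,4) count=0: revealed 6 new [(3,2) (3,3) (3,4) (4,2) (4,3) (4,4)] -> total=7
Click 3 (3,3) count=1: revealed 0 new [(none)] -> total=7

Answer: 7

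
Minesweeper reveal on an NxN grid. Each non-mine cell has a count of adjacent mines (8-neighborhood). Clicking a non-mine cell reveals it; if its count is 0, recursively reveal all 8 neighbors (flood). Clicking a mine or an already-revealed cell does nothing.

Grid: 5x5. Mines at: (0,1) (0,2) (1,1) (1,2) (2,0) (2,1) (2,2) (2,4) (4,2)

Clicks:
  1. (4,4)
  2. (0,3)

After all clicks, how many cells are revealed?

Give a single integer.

Click 1 (4,4) count=0: revealed 4 new [(3,3) (3,4) (4,3) (4,4)] -> total=4
Click 2 (0,3) count=2: revealed 1 new [(0,3)] -> total=5

Answer: 5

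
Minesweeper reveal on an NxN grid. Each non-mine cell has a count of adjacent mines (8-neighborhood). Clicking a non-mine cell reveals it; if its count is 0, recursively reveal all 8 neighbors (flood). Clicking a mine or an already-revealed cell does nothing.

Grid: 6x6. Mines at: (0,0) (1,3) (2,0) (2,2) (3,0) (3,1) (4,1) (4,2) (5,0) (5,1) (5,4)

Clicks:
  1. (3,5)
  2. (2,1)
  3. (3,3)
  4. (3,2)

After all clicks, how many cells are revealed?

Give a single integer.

Click 1 (3,5) count=0: revealed 13 new [(0,4) (0,5) (1,4) (1,5) (2,3) (2,4) (2,5) (3,3) (3,4) (3,5) (4,3) (4,4) (4,5)] -> total=13
Click 2 (2,1) count=4: revealed 1 new [(2,1)] -> total=14
Click 3 (3,3) count=2: revealed 0 new [(none)] -> total=14
Click 4 (3,2) count=4: revealed 1 new [(3,2)] -> total=15

Answer: 15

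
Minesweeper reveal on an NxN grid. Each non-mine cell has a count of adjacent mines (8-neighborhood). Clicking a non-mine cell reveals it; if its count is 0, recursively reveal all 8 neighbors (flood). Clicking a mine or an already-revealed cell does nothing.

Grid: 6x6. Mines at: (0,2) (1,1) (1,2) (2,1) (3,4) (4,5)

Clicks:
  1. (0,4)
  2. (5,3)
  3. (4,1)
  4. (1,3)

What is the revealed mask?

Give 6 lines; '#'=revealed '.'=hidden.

Answer: ...###
...###
...###
####..
#####.
#####.

Derivation:
Click 1 (0,4) count=0: revealed 9 new [(0,3) (0,4) (0,5) (1,3) (1,4) (1,5) (2,3) (2,4) (2,5)] -> total=9
Click 2 (5,3) count=0: revealed 14 new [(3,0) (3,1) (3,2) (3,3) (4,0) (4,1) (4,2) (4,3) (4,4) (5,0) (5,1) (5,2) (5,3) (5,4)] -> total=23
Click 3 (4,1) count=0: revealed 0 new [(none)] -> total=23
Click 4 (1,3) count=2: revealed 0 new [(none)] -> total=23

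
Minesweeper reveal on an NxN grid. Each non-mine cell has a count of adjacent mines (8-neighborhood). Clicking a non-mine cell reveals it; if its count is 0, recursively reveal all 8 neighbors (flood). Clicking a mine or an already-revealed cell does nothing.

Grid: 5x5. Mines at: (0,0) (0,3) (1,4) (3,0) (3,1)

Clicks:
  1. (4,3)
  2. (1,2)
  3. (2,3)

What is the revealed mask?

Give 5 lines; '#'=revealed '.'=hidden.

Answer: .....
..#..
..###
..###
..###

Derivation:
Click 1 (4,3) count=0: revealed 9 new [(2,2) (2,3) (2,4) (3,2) (3,3) (3,4) (4,2) (4,3) (4,4)] -> total=9
Click 2 (1,2) count=1: revealed 1 new [(1,2)] -> total=10
Click 3 (2,3) count=1: revealed 0 new [(none)] -> total=10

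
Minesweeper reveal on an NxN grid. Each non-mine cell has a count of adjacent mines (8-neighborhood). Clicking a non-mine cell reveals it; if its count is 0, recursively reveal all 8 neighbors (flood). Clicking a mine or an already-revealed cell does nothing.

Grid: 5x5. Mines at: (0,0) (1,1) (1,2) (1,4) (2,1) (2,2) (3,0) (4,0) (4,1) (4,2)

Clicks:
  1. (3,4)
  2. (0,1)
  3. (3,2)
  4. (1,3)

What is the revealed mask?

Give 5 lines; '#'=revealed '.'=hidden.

Answer: .#...
...#.
...##
..###
...##

Derivation:
Click 1 (3,4) count=0: revealed 6 new [(2,3) (2,4) (3,3) (3,4) (4,3) (4,4)] -> total=6
Click 2 (0,1) count=3: revealed 1 new [(0,1)] -> total=7
Click 3 (3,2) count=4: revealed 1 new [(3,2)] -> total=8
Click 4 (1,3) count=3: revealed 1 new [(1,3)] -> total=9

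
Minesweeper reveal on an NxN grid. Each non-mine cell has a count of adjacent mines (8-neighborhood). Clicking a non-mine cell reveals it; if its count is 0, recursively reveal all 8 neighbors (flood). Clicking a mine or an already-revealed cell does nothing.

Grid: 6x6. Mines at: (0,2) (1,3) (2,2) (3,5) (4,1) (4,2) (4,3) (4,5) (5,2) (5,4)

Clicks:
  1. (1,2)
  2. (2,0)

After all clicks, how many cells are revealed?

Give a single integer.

Answer: 9

Derivation:
Click 1 (1,2) count=3: revealed 1 new [(1,2)] -> total=1
Click 2 (2,0) count=0: revealed 8 new [(0,0) (0,1) (1,0) (1,1) (2,0) (2,1) (3,0) (3,1)] -> total=9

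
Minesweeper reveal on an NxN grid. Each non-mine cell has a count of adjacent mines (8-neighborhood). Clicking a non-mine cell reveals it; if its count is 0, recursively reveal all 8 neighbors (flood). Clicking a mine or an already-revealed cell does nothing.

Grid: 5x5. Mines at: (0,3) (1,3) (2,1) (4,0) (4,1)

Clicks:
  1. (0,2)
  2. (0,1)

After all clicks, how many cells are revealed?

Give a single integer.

Click 1 (0,2) count=2: revealed 1 new [(0,2)] -> total=1
Click 2 (0,1) count=0: revealed 5 new [(0,0) (0,1) (1,0) (1,1) (1,2)] -> total=6

Answer: 6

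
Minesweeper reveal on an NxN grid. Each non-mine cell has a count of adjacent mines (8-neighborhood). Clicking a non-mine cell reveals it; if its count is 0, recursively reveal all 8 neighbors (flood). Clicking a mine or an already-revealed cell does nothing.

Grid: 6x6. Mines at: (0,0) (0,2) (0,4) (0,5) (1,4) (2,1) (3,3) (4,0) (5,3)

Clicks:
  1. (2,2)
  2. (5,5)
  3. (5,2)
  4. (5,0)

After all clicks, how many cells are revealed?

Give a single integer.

Answer: 11

Derivation:
Click 1 (2,2) count=2: revealed 1 new [(2,2)] -> total=1
Click 2 (5,5) count=0: revealed 8 new [(2,4) (2,5) (3,4) (3,5) (4,4) (4,5) (5,4) (5,5)] -> total=9
Click 3 (5,2) count=1: revealed 1 new [(5,2)] -> total=10
Click 4 (5,0) count=1: revealed 1 new [(5,0)] -> total=11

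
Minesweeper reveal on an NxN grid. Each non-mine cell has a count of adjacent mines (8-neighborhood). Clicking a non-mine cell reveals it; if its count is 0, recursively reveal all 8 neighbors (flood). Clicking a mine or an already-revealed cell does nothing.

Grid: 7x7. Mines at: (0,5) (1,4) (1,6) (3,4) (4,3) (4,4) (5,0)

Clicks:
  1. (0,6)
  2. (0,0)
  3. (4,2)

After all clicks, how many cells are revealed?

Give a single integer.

Answer: 20

Derivation:
Click 1 (0,6) count=2: revealed 1 new [(0,6)] -> total=1
Click 2 (0,0) count=0: revealed 19 new [(0,0) (0,1) (0,2) (0,3) (1,0) (1,1) (1,2) (1,3) (2,0) (2,1) (2,2) (2,3) (3,0) (3,1) (3,2) (3,3) (4,0) (4,1) (4,2)] -> total=20
Click 3 (4,2) count=1: revealed 0 new [(none)] -> total=20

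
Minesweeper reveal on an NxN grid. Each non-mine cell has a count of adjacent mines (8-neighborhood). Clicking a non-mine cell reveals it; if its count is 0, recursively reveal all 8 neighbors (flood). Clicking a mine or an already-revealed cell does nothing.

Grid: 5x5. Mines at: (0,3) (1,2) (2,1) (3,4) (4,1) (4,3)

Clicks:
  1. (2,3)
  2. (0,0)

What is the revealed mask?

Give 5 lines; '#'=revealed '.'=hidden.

Answer: ##...
##...
...#.
.....
.....

Derivation:
Click 1 (2,3) count=2: revealed 1 new [(2,3)] -> total=1
Click 2 (0,0) count=0: revealed 4 new [(0,0) (0,1) (1,0) (1,1)] -> total=5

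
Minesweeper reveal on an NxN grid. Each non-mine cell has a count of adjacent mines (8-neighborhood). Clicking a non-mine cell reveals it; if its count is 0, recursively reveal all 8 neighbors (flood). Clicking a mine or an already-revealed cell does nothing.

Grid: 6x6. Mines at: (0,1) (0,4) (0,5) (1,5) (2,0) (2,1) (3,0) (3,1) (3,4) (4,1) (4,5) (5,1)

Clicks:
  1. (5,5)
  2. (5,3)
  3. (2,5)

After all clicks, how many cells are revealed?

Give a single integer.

Click 1 (5,5) count=1: revealed 1 new [(5,5)] -> total=1
Click 2 (5,3) count=0: revealed 6 new [(4,2) (4,3) (4,4) (5,2) (5,3) (5,4)] -> total=7
Click 3 (2,5) count=2: revealed 1 new [(2,5)] -> total=8

Answer: 8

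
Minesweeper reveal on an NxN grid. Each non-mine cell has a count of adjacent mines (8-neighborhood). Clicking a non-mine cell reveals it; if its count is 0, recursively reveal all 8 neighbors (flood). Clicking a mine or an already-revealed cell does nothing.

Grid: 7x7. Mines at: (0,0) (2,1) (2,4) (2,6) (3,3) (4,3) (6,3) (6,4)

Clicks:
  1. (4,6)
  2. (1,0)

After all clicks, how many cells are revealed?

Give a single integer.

Click 1 (4,6) count=0: revealed 11 new [(3,4) (3,5) (3,6) (4,4) (4,5) (4,6) (5,4) (5,5) (5,6) (6,5) (6,6)] -> total=11
Click 2 (1,0) count=2: revealed 1 new [(1,0)] -> total=12

Answer: 12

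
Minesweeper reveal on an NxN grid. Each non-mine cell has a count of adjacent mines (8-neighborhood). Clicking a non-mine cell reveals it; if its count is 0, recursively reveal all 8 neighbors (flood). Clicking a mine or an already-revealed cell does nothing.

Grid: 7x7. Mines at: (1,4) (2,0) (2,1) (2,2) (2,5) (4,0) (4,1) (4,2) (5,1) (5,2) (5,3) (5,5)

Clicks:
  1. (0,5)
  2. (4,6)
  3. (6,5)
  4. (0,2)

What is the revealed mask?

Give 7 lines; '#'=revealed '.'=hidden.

Click 1 (0,5) count=1: revealed 1 new [(0,5)] -> total=1
Click 2 (4,6) count=1: revealed 1 new [(4,6)] -> total=2
Click 3 (6,5) count=1: revealed 1 new [(6,5)] -> total=3
Click 4 (0,2) count=0: revealed 8 new [(0,0) (0,1) (0,2) (0,3) (1,0) (1,1) (1,2) (1,3)] -> total=11

Answer: ####.#.
####...
.......
.......
......#
.......
.....#.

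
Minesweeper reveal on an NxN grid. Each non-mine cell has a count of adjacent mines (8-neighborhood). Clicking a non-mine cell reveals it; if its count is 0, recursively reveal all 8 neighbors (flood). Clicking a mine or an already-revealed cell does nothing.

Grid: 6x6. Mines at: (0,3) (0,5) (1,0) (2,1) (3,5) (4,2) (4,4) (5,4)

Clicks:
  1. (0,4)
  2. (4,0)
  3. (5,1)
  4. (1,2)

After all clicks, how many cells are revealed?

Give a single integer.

Click 1 (0,4) count=2: revealed 1 new [(0,4)] -> total=1
Click 2 (4,0) count=0: revealed 6 new [(3,0) (3,1) (4,0) (4,1) (5,0) (5,1)] -> total=7
Click 3 (5,1) count=1: revealed 0 new [(none)] -> total=7
Click 4 (1,2) count=2: revealed 1 new [(1,2)] -> total=8

Answer: 8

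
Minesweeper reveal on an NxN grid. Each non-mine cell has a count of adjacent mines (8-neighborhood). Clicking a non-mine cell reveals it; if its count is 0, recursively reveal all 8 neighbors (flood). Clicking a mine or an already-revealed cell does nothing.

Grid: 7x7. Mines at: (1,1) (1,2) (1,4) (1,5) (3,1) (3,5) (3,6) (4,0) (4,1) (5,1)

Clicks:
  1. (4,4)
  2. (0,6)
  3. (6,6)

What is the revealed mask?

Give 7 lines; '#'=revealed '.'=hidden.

Click 1 (4,4) count=1: revealed 1 new [(4,4)] -> total=1
Click 2 (0,6) count=1: revealed 1 new [(0,6)] -> total=2
Click 3 (6,6) count=0: revealed 20 new [(2,2) (2,3) (2,4) (3,2) (3,3) (3,4) (4,2) (4,3) (4,5) (4,6) (5,2) (5,3) (5,4) (5,5) (5,6) (6,2) (6,3) (6,4) (6,5) (6,6)] -> total=22

Answer: ......#
.......
..###..
..###..
..#####
..#####
..#####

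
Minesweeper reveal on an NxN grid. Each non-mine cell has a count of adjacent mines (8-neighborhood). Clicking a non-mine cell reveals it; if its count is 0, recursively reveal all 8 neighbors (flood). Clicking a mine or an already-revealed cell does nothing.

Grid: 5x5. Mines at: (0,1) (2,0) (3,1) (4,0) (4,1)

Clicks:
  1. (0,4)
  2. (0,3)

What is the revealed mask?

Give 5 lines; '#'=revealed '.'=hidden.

Click 1 (0,4) count=0: revealed 15 new [(0,2) (0,3) (0,4) (1,2) (1,3) (1,4) (2,2) (2,3) (2,4) (3,2) (3,3) (3,4) (4,2) (4,3) (4,4)] -> total=15
Click 2 (0,3) count=0: revealed 0 new [(none)] -> total=15

Answer: ..###
..###
..###
..###
..###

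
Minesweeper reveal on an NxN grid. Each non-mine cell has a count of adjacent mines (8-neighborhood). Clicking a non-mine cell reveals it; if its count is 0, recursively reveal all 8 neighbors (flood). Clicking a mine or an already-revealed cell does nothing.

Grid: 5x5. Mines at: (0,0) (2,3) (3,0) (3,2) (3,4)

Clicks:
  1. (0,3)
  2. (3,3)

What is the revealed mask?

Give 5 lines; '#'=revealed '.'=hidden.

Click 1 (0,3) count=0: revealed 8 new [(0,1) (0,2) (0,3) (0,4) (1,1) (1,2) (1,3) (1,4)] -> total=8
Click 2 (3,3) count=3: revealed 1 new [(3,3)] -> total=9

Answer: .####
.####
.....
...#.
.....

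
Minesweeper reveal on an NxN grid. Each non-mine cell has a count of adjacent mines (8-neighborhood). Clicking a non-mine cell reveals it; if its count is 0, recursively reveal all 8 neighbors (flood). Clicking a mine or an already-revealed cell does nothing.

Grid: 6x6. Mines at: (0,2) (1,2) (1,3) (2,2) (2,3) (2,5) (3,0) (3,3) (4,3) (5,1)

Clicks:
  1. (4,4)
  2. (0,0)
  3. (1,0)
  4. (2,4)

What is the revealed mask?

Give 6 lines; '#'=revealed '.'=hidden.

Answer: ##....
##....
##..#.
......
....#.
......

Derivation:
Click 1 (4,4) count=2: revealed 1 new [(4,4)] -> total=1
Click 2 (0,0) count=0: revealed 6 new [(0,0) (0,1) (1,0) (1,1) (2,0) (2,1)] -> total=7
Click 3 (1,0) count=0: revealed 0 new [(none)] -> total=7
Click 4 (2,4) count=4: revealed 1 new [(2,4)] -> total=8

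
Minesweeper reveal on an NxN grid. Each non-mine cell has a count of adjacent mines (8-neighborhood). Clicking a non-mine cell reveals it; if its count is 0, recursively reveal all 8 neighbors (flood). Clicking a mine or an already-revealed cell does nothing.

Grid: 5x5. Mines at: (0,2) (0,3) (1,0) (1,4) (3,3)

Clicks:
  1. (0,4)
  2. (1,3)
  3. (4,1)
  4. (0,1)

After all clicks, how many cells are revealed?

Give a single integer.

Answer: 12

Derivation:
Click 1 (0,4) count=2: revealed 1 new [(0,4)] -> total=1
Click 2 (1,3) count=3: revealed 1 new [(1,3)] -> total=2
Click 3 (4,1) count=0: revealed 9 new [(2,0) (2,1) (2,2) (3,0) (3,1) (3,2) (4,0) (4,1) (4,2)] -> total=11
Click 4 (0,1) count=2: revealed 1 new [(0,1)] -> total=12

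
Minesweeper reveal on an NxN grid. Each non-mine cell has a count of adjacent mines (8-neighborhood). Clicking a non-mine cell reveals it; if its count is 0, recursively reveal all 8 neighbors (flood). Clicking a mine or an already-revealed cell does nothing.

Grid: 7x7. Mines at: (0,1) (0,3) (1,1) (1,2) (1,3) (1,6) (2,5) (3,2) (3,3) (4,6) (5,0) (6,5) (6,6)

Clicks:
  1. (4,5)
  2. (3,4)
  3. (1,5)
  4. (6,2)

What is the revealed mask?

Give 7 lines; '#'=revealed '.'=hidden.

Answer: .......
.....#.
.......
....#..
.#####.
.####..
.####..

Derivation:
Click 1 (4,5) count=1: revealed 1 new [(4,5)] -> total=1
Click 2 (3,4) count=2: revealed 1 new [(3,4)] -> total=2
Click 3 (1,5) count=2: revealed 1 new [(1,5)] -> total=3
Click 4 (6,2) count=0: revealed 12 new [(4,1) (4,2) (4,3) (4,4) (5,1) (5,2) (5,3) (5,4) (6,1) (6,2) (6,3) (6,4)] -> total=15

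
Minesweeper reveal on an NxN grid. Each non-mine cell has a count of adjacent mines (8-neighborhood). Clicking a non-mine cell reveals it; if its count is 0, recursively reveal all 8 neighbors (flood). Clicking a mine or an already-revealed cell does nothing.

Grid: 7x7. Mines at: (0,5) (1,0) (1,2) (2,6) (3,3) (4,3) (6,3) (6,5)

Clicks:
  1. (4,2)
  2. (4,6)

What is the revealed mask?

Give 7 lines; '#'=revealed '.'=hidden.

Click 1 (4,2) count=2: revealed 1 new [(4,2)] -> total=1
Click 2 (4,6) count=0: revealed 9 new [(3,4) (3,5) (3,6) (4,4) (4,5) (4,6) (5,4) (5,5) (5,6)] -> total=10

Answer: .......
.......
.......
....###
..#.###
....###
.......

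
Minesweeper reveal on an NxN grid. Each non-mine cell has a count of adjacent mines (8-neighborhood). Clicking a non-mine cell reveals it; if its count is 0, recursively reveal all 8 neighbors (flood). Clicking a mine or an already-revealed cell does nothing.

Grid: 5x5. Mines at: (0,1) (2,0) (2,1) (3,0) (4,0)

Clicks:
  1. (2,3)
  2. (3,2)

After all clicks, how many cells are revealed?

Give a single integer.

Click 1 (2,3) count=0: revealed 17 new [(0,2) (0,3) (0,4) (1,2) (1,3) (1,4) (2,2) (2,3) (2,4) (3,1) (3,2) (3,3) (3,4) (4,1) (4,2) (4,3) (4,4)] -> total=17
Click 2 (3,2) count=1: revealed 0 new [(none)] -> total=17

Answer: 17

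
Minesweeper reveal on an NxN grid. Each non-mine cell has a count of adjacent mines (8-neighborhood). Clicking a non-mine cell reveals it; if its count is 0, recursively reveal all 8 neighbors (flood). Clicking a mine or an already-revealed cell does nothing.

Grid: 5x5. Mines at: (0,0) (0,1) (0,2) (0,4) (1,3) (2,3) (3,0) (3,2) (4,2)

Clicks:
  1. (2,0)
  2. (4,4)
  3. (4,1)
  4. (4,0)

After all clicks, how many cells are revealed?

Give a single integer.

Click 1 (2,0) count=1: revealed 1 new [(2,0)] -> total=1
Click 2 (4,4) count=0: revealed 4 new [(3,3) (3,4) (4,3) (4,4)] -> total=5
Click 3 (4,1) count=3: revealed 1 new [(4,1)] -> total=6
Click 4 (4,0) count=1: revealed 1 new [(4,0)] -> total=7

Answer: 7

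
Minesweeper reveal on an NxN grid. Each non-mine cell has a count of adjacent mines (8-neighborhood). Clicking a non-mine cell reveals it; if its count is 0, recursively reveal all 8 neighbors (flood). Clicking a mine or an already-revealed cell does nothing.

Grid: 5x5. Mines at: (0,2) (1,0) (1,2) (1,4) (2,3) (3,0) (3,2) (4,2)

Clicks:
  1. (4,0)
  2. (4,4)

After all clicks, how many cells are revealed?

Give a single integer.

Click 1 (4,0) count=1: revealed 1 new [(4,0)] -> total=1
Click 2 (4,4) count=0: revealed 4 new [(3,3) (3,4) (4,3) (4,4)] -> total=5

Answer: 5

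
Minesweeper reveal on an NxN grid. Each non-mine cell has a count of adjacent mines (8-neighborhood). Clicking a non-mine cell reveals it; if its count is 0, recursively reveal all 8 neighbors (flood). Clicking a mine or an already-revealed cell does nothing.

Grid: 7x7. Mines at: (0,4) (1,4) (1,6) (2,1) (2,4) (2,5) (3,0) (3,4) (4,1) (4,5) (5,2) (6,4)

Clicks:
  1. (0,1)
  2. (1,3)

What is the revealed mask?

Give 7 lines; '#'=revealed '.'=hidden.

Click 1 (0,1) count=0: revealed 8 new [(0,0) (0,1) (0,2) (0,3) (1,0) (1,1) (1,2) (1,3)] -> total=8
Click 2 (1,3) count=3: revealed 0 new [(none)] -> total=8

Answer: ####...
####...
.......
.......
.......
.......
.......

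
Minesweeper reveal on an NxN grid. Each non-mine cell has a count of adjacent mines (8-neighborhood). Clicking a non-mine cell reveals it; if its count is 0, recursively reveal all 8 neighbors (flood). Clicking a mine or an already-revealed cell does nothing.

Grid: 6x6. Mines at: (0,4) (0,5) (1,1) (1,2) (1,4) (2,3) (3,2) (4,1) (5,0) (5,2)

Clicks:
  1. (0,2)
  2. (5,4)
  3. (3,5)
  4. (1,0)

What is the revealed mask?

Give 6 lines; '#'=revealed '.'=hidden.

Answer: ..#...
#.....
....##
...###
...###
...###

Derivation:
Click 1 (0,2) count=2: revealed 1 new [(0,2)] -> total=1
Click 2 (5,4) count=0: revealed 11 new [(2,4) (2,5) (3,3) (3,4) (3,5) (4,3) (4,4) (4,5) (5,3) (5,4) (5,5)] -> total=12
Click 3 (3,5) count=0: revealed 0 new [(none)] -> total=12
Click 4 (1,0) count=1: revealed 1 new [(1,0)] -> total=13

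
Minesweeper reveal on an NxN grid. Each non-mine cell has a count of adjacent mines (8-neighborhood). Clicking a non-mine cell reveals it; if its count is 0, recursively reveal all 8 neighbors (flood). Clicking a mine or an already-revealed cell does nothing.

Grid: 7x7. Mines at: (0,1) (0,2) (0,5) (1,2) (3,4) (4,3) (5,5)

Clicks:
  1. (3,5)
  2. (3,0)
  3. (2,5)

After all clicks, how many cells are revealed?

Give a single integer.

Click 1 (3,5) count=1: revealed 1 new [(3,5)] -> total=1
Click 2 (3,0) count=0: revealed 21 new [(1,0) (1,1) (2,0) (2,1) (2,2) (3,0) (3,1) (3,2) (4,0) (4,1) (4,2) (5,0) (5,1) (5,2) (5,3) (5,4) (6,0) (6,1) (6,2) (6,3) (6,4)] -> total=22
Click 3 (2,5) count=1: revealed 1 new [(2,5)] -> total=23

Answer: 23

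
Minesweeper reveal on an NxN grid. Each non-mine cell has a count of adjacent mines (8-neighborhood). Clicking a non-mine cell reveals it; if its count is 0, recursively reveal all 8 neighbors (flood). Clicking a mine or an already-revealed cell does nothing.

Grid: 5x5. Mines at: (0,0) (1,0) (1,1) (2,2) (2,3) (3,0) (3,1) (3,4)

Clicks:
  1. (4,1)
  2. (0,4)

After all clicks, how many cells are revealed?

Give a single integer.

Answer: 7

Derivation:
Click 1 (4,1) count=2: revealed 1 new [(4,1)] -> total=1
Click 2 (0,4) count=0: revealed 6 new [(0,2) (0,3) (0,4) (1,2) (1,3) (1,4)] -> total=7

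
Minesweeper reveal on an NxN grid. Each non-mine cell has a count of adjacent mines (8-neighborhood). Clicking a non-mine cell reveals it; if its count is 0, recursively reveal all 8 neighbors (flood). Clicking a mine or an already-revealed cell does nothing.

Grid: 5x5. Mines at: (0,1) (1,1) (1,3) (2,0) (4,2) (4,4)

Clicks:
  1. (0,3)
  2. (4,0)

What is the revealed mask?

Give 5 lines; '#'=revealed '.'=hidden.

Click 1 (0,3) count=1: revealed 1 new [(0,3)] -> total=1
Click 2 (4,0) count=0: revealed 4 new [(3,0) (3,1) (4,0) (4,1)] -> total=5

Answer: ...#.
.....
.....
##...
##...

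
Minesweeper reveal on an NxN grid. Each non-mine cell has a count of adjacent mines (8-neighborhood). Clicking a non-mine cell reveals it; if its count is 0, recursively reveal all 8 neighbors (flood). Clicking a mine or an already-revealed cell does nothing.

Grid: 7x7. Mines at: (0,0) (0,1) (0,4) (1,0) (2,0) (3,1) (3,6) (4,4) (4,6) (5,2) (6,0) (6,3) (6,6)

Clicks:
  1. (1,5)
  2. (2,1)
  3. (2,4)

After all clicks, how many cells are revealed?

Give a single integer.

Answer: 13

Derivation:
Click 1 (1,5) count=1: revealed 1 new [(1,5)] -> total=1
Click 2 (2,1) count=3: revealed 1 new [(2,1)] -> total=2
Click 3 (2,4) count=0: revealed 11 new [(1,2) (1,3) (1,4) (2,2) (2,3) (2,4) (2,5) (3,2) (3,3) (3,4) (3,5)] -> total=13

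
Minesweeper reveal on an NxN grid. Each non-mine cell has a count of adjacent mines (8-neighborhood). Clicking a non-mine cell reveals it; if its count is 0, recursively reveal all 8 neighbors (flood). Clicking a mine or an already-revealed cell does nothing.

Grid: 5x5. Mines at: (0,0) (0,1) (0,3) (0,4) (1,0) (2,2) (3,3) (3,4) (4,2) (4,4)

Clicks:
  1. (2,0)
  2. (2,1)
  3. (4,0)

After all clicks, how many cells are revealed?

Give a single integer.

Answer: 6

Derivation:
Click 1 (2,0) count=1: revealed 1 new [(2,0)] -> total=1
Click 2 (2,1) count=2: revealed 1 new [(2,1)] -> total=2
Click 3 (4,0) count=0: revealed 4 new [(3,0) (3,1) (4,0) (4,1)] -> total=6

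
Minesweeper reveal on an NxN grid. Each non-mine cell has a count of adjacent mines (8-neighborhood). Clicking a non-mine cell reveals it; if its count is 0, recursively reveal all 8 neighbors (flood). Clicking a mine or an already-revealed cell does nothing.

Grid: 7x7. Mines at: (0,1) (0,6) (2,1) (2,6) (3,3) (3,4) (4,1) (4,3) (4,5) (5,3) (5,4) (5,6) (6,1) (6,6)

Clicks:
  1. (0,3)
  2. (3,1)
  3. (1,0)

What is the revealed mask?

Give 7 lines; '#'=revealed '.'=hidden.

Click 1 (0,3) count=0: revealed 12 new [(0,2) (0,3) (0,4) (0,5) (1,2) (1,3) (1,4) (1,5) (2,2) (2,3) (2,4) (2,5)] -> total=12
Click 2 (3,1) count=2: revealed 1 new [(3,1)] -> total=13
Click 3 (1,0) count=2: revealed 1 new [(1,0)] -> total=14

Answer: ..####.
#.####.
..####.
.#.....
.......
.......
.......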